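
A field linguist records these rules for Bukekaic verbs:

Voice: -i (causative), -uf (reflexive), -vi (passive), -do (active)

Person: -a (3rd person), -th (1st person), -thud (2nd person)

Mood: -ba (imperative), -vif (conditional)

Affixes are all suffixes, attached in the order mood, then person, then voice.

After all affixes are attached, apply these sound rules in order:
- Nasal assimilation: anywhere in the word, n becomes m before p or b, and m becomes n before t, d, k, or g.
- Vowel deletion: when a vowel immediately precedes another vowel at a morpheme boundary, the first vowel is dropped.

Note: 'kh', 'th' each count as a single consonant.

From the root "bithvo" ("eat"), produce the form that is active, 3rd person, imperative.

Attach mood imperative -ba → bithvoba.
Attach person 3rd person -a → bithvobaa.
Attach voice active -do → bithvobaado.
Nasal assimilation: no change.
Apply vowel deletion: bithvobaado → bithvobado.

bithvobado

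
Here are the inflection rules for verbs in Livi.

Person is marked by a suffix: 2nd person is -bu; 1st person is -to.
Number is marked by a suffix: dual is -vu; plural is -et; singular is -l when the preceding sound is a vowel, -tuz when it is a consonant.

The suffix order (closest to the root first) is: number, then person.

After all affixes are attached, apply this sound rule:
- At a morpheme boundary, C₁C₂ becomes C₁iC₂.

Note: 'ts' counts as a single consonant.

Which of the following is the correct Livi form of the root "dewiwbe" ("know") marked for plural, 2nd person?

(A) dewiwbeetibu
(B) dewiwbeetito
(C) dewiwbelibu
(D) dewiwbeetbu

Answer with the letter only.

A

Attach number plural -et → dewiwbeet.
Attach person 2nd person -bu → dewiwbeetbu.
Apply epenthesis: dewiwbeetbu → dewiwbeetibu.
So the correct form is dewiwbeetibu, option (A).
(D) dewiwbeetbu is wrong: it fails to apply the sound rule(s).
(C) dewiwbelibu is wrong: it uses singular instead of plural for number.
(B) dewiwbeetito is wrong: it uses 1st person instead of 2nd person for person.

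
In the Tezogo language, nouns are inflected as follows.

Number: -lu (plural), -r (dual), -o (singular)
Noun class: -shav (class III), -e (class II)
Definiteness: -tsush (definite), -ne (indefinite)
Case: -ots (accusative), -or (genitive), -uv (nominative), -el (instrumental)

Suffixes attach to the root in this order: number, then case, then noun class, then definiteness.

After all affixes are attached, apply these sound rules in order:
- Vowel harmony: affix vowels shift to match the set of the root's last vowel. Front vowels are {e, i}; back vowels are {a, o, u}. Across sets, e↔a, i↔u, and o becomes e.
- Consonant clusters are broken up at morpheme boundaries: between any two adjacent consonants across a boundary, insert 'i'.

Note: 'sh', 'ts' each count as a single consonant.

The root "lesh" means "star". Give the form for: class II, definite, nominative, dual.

leshirivetsish

Attach number dual -r → leshr.
Attach case nominative -uv → leshruv.
Attach noun class class II -e → leshruve.
Attach definiteness definite -tsush → leshruvetsush.
Apply vowel harmony: leshruvetsush → leshrivetsish.
Apply epenthesis: leshrivetsish → leshirivetsish.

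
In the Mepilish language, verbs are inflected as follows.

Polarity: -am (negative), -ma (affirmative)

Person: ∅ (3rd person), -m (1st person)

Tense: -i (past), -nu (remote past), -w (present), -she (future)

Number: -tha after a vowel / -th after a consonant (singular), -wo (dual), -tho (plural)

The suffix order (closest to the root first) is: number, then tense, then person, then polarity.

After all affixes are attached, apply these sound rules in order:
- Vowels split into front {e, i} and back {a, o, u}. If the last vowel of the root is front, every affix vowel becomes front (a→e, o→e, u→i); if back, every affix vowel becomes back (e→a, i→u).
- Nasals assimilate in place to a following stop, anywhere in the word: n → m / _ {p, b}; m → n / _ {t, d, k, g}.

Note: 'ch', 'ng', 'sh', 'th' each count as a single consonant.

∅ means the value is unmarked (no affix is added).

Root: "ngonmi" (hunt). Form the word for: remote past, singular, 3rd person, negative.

ngonmitheniem

Attach number singular -tha (after vowel 'i') → ngonmitha.
Attach tense remote past -nu → ngonmithanu.
person = 3rd person: zero marking, form stays ngonmithanu.
Attach polarity negative -am → ngonmithanuam.
Apply vowel harmony: ngonmithanuam → ngonmitheniem.
Nasal assimilation: no change.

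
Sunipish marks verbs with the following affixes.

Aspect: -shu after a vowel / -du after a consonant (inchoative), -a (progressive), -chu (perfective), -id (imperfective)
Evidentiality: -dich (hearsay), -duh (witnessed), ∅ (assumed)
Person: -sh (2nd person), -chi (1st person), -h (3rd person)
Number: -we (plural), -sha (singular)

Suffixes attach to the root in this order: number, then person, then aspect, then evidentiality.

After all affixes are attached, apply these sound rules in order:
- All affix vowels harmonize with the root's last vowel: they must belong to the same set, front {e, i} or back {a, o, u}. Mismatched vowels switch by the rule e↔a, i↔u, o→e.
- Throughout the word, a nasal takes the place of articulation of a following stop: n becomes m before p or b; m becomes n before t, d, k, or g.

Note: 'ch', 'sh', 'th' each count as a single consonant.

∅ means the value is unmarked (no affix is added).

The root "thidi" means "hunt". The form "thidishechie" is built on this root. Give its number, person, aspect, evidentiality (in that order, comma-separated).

singular, 1st person, progressive, assumed

Segment: thidi-sha-chi-a.
number: -sha → singular.
person: -chi → 1st person.
aspect: -a → progressive.
evidentiality: ∅ → assumed.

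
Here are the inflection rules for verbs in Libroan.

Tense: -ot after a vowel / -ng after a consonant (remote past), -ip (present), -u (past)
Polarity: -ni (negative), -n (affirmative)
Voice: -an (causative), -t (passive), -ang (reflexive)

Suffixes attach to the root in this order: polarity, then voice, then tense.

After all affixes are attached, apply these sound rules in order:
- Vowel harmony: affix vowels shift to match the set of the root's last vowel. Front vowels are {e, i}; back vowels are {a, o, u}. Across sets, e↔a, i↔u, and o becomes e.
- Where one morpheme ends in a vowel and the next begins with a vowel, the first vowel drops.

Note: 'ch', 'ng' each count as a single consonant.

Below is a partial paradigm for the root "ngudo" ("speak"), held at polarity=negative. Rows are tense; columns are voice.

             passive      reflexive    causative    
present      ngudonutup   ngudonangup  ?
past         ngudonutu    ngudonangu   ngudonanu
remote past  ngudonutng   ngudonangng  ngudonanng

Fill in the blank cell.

Attach polarity negative -ni → ngudoni.
Attach voice causative -an → ngudonian.
Attach tense present -ip → ngudonianip.
Apply vowel harmony: ngudonianip → ngudonuanup.
Apply vowel deletion: ngudonuanup → ngudonanup.

ngudonanup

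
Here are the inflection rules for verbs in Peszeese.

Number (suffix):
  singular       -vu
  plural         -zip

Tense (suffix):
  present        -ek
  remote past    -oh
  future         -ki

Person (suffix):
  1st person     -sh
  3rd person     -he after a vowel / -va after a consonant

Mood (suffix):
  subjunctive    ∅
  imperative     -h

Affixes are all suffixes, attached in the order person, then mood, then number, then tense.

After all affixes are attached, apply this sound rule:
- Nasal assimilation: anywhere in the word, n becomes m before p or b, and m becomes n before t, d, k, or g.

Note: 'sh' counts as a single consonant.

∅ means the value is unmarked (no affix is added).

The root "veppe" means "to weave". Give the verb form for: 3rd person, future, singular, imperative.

Attach person 3rd person -he (after vowel 'e') → veppehe.
Attach mood imperative -h → veppeheh.
Attach number singular -vu → veppehehvu.
Attach tense future -ki → veppehehvuki.
Nasal assimilation: no change.

veppehehvuki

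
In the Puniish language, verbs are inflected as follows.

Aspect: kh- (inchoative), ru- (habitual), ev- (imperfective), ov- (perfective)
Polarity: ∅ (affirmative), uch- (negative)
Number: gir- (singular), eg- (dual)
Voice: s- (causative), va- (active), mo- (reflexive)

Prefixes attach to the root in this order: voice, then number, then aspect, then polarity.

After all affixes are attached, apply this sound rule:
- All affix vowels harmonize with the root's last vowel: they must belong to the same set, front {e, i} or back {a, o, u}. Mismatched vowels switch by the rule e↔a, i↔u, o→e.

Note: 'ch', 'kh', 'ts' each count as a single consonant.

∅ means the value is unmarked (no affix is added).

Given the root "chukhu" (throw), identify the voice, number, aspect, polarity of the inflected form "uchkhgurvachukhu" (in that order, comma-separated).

Segment: uch-kh-gir-va-chukhu.
voice: va- → active.
number: gir- → singular.
aspect: kh- → inchoative.
polarity: uch- → negative.

active, singular, inchoative, negative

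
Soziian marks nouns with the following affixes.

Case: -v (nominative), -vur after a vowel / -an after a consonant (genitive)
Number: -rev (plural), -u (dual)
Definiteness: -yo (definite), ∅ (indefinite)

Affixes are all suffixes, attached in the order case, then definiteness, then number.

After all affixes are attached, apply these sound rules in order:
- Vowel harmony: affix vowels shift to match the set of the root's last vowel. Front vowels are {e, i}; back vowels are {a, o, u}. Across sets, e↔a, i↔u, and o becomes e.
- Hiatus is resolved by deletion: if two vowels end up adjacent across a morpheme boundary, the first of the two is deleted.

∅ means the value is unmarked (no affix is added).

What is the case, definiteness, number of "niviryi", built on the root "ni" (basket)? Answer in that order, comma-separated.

genitive, definite, dual

Segment: ni-vur-yo-u.
case: -vur/an → genitive.
definiteness: -yo → definite.
number: -u → dual.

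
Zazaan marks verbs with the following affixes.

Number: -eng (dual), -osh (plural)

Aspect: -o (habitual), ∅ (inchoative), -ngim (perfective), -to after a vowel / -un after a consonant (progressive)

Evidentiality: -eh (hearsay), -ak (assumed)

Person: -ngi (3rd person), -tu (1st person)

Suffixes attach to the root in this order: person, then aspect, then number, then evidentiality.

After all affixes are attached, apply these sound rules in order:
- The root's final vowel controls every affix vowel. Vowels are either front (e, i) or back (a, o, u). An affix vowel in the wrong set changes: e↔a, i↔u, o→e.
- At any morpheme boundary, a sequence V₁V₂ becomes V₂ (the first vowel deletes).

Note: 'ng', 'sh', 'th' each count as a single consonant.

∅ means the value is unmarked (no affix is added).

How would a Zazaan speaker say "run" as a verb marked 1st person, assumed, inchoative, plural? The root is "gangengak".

gangengaktoshak

Attach person 1st person -tu → gangengaktu.
aspect = inchoative: zero marking, form stays gangengaktu.
Attach number plural -osh → gangengaktuosh.
Attach evidentiality assumed -ak → gangengaktuoshak.
Vowel harmony: no change.
Apply vowel deletion: gangengaktuoshak → gangengaktoshak.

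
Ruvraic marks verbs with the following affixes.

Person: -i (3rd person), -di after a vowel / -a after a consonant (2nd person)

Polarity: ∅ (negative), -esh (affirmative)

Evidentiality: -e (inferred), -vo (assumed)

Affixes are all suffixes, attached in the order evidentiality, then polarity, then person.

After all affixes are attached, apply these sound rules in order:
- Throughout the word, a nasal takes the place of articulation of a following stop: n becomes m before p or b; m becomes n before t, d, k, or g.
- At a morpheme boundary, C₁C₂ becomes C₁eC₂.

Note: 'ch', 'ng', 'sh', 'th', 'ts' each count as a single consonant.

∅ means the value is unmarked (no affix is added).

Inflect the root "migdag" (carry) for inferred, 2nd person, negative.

migdagedi

Attach evidentiality inferred -e → migdage.
polarity = negative: zero marking, form stays migdage.
Attach person 2nd person -di (after vowel 'e') → migdagedi.
Nasal assimilation: no change.
Epenthesis: no change.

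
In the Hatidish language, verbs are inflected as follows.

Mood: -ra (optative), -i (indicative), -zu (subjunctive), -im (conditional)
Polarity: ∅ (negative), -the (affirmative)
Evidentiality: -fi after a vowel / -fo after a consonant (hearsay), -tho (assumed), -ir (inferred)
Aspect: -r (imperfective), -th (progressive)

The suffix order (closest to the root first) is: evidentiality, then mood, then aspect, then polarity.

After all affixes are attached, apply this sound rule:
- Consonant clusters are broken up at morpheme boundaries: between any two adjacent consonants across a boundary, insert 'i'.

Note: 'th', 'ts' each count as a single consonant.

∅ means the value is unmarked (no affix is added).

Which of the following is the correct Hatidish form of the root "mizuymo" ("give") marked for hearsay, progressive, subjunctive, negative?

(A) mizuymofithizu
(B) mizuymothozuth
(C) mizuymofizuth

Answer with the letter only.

C

Attach evidentiality hearsay -fi (after vowel 'o') → mizuymofi.
Attach mood subjunctive -zu → mizuymofizu.
Attach aspect progressive -th → mizuymofizuth.
polarity = negative: zero marking, form stays mizuymofizuth.
Epenthesis: no change.
So the correct form is mizuymofizuth, option (C).
(B) mizuymothozuth is wrong: it uses assumed instead of hearsay for evidentiality.
(A) mizuymofithizu is wrong: it has the affixes in the wrong order.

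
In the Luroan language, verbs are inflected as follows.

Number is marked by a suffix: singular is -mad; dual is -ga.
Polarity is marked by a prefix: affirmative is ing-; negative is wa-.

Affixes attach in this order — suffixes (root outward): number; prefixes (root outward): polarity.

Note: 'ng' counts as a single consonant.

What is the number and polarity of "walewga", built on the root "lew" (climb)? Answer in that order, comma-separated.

Segment: wa-lew-ga.
number: -ga → dual.
polarity: wa- → negative.

dual, negative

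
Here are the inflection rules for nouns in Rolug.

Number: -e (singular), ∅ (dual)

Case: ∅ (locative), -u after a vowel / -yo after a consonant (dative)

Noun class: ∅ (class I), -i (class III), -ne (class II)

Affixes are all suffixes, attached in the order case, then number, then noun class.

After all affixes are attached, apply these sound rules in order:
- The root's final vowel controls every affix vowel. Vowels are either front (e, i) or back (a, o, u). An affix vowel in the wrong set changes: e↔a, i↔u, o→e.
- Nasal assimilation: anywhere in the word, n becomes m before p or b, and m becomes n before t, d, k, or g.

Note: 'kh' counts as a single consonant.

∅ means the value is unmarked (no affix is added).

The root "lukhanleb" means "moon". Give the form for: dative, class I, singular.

Attach case dative -yo (after consonant 'b') → lukhanlebyo.
Attach number singular -e → lukhanlebyoe.
noun class = class I: zero marking, form stays lukhanlebyoe.
Apply vowel harmony: lukhanlebyoe → lukhanlebyee.
Nasal assimilation: no change.

lukhanlebyee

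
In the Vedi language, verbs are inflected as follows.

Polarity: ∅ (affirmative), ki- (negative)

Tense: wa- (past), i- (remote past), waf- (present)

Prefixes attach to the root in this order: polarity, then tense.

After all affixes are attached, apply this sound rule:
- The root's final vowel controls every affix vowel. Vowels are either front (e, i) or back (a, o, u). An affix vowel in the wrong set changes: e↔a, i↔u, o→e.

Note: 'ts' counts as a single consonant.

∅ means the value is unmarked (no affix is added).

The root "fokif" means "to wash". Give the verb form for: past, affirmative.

wefokif

polarity = affirmative: zero marking, form stays fokif.
Attach tense past wa- → wafokif.
Apply vowel harmony: wafokif → wefokif.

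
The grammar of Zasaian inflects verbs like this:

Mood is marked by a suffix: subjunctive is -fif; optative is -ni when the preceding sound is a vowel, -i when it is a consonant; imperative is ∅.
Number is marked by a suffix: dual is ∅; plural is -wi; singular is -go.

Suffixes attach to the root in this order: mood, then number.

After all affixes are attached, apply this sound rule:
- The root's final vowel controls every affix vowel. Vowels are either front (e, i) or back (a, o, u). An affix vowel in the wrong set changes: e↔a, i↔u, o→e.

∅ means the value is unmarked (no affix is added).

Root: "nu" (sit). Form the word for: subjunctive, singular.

nufufgo

Attach mood subjunctive -fif → nufif.
Attach number singular -go → nufifgo.
Apply vowel harmony: nufifgo → nufufgo.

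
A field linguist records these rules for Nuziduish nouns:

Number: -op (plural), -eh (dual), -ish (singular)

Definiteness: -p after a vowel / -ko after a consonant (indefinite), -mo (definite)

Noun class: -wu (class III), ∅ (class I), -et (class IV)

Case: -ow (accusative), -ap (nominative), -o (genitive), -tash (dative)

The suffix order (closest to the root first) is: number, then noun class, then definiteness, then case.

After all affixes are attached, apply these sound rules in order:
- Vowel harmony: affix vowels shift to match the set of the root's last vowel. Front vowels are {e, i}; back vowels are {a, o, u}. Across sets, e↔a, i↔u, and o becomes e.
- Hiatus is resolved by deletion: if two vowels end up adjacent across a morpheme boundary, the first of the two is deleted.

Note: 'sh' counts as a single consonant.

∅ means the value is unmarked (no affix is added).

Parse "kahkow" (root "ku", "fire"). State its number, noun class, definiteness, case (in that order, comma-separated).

Segment: ku-eh-ko-ow.
number: -eh → dual.
noun class: ∅ → class I.
definiteness: -p/ko → indefinite.
case: -ow → accusative.

dual, class I, indefinite, accusative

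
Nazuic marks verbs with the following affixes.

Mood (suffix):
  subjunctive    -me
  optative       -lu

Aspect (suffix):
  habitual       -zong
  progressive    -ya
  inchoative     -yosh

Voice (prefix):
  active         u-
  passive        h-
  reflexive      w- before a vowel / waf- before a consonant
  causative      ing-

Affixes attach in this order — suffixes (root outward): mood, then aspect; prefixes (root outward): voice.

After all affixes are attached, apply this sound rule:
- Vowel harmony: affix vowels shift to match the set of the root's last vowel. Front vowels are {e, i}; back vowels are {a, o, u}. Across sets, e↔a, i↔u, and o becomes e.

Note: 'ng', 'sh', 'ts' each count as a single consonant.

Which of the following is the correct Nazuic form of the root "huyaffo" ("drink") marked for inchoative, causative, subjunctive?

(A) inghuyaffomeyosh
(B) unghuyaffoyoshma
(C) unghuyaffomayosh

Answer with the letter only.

Attach voice causative ing- → inghuyaffo.
Attach mood subjunctive -me → inghuyaffome.
Attach aspect inchoative -yosh → inghuyaffomeyosh.
Apply vowel harmony: inghuyaffomeyosh → unghuyaffomayosh.
So the correct form is unghuyaffomayosh, option (C).
(A) inghuyaffomeyosh is wrong: it fails to apply the sound rule(s).
(B) unghuyaffoyoshma is wrong: it has the affixes in the wrong order.

C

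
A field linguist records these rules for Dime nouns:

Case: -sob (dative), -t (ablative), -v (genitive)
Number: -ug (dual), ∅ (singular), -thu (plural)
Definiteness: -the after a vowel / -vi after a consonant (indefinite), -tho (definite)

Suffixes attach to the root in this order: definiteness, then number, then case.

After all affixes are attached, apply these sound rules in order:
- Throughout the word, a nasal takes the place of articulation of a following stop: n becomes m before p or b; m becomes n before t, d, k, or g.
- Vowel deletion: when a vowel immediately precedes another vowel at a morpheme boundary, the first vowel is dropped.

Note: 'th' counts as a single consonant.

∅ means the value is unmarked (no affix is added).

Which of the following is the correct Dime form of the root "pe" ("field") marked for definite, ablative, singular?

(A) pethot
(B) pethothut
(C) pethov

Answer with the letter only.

A

Attach definiteness definite -tho → petho.
number = singular: zero marking, form stays petho.
Attach case ablative -t → pethot.
Nasal assimilation: no change.
Vowel deletion: no change.
So the correct form is pethot, option (A).
(C) pethov is wrong: it uses genitive instead of ablative for case.
(B) pethothut is wrong: it uses plural instead of singular for number.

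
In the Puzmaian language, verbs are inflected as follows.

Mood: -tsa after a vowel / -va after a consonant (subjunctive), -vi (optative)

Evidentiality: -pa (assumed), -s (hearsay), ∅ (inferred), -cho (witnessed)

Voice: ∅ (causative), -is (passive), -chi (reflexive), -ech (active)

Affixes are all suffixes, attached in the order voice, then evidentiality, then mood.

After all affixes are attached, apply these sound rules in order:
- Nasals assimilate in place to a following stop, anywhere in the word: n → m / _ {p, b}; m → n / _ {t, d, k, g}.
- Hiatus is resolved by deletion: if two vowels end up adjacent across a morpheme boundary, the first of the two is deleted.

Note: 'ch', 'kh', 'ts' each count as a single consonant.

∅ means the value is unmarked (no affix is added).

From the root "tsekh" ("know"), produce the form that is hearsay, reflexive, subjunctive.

Attach voice reflexive -chi → tsekhchi.
Attach evidentiality hearsay -s → tsekhchis.
Attach mood subjunctive -va (after consonant 's') → tsekhchisva.
Nasal assimilation: no change.
Vowel deletion: no change.

tsekhchisva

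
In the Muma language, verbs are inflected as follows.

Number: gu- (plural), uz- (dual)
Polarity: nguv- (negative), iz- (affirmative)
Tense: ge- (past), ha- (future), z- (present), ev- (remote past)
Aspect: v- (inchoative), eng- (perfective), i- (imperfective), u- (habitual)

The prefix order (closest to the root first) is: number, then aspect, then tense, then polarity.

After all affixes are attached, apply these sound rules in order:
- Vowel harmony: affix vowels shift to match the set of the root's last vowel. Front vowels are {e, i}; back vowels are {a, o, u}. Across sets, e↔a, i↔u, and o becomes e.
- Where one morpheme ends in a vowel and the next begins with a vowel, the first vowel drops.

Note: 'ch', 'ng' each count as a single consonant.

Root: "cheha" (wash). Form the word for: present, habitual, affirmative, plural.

Attach number plural gu- → gucheha.
Attach aspect habitual u- → ugucheha.
Attach tense present z- → zugucheha.
Attach polarity affirmative iz- → izzugucheha.
Apply vowel harmony: izzugucheha → uzzugucheha.
Vowel deletion: no change.

uzzugucheha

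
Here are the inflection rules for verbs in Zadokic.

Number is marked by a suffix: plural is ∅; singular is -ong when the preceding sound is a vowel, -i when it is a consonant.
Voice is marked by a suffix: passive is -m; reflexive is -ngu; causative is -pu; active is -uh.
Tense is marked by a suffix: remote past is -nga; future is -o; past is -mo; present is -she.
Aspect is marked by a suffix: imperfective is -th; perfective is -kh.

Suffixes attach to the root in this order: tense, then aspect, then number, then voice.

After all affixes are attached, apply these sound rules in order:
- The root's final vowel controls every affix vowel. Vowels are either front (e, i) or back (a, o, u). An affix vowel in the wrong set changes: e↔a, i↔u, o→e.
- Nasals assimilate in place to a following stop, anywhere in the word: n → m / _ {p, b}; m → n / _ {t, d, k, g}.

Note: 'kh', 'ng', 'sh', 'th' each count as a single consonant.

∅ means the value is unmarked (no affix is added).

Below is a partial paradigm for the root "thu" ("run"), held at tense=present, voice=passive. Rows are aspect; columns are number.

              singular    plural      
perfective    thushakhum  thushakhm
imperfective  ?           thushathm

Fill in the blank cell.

Attach tense present -she → thushe.
Attach aspect imperfective -th → thusheth.
Attach number singular -i (after consonant 'th') → thushethi.
Attach voice passive -m → thushethim.
Apply vowel harmony: thushethim → thushathum.
Nasal assimilation: no change.

thushathum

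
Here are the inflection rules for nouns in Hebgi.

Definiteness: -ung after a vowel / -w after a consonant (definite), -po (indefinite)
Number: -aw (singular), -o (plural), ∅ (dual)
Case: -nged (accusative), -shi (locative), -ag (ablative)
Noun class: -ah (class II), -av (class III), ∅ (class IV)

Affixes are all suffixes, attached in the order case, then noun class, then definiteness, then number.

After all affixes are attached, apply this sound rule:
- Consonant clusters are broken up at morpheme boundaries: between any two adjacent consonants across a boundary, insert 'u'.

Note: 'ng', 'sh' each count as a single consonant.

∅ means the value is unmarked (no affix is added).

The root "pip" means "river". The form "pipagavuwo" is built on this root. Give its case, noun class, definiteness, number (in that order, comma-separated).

Segment: pip-ag-av-w-o.
case: -ag → ablative.
noun class: -av → class III.
definiteness: -ung/w → definite.
number: -o → plural.

ablative, class III, definite, plural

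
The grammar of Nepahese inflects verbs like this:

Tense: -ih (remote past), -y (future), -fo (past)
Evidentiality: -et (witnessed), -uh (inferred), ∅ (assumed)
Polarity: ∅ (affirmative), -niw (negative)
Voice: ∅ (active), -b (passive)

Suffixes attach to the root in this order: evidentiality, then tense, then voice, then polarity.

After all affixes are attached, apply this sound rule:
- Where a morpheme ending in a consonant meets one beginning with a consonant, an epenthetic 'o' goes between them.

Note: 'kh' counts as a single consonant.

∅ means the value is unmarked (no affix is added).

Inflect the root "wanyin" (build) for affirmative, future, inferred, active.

Attach evidentiality inferred -uh → wanyinuh.
Attach tense future -y → wanyinuhy.
voice = active: zero marking, form stays wanyinuhy.
polarity = affirmative: zero marking, form stays wanyinuhy.
Apply epenthesis: wanyinuhy → wanyinuhoy.

wanyinuhoy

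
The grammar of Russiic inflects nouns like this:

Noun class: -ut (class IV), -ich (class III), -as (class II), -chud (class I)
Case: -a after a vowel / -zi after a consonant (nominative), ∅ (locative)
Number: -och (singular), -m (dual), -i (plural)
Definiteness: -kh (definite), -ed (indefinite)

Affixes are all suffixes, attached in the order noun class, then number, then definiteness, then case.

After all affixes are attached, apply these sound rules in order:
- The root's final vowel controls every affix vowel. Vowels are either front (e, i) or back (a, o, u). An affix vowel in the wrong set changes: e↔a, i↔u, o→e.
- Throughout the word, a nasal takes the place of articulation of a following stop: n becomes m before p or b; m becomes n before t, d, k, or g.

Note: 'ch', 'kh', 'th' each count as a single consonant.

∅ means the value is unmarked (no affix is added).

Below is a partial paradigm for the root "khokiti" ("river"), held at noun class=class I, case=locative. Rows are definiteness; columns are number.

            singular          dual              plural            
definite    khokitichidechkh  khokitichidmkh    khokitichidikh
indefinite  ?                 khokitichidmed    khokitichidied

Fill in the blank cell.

Attach noun class class I -chud → khokitichud.
Attach number singular -och → khokitichudoch.
Attach definiteness indefinite -ed → khokitichudoched.
case = locative: zero marking, form stays khokitichudoched.
Apply vowel harmony: khokitichudoched → khokitichideched.
Nasal assimilation: no change.

khokitichideched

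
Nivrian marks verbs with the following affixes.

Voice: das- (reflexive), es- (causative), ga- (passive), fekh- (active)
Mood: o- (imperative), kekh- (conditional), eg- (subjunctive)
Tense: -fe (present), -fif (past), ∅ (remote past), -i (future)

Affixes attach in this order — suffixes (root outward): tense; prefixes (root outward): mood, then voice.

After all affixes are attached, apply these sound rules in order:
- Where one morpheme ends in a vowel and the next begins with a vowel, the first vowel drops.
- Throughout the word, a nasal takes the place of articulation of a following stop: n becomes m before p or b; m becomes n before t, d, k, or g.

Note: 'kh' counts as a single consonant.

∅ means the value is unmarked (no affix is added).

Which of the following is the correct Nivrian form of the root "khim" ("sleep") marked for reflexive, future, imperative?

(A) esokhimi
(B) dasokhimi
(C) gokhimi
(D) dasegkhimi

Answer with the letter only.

Attach mood imperative o- → okhim.
Attach tense future -i → okhimi.
Attach voice reflexive das- → dasokhimi.
Vowel deletion: no change.
Nasal assimilation: no change.
So the correct form is dasokhimi, option (B).
(D) dasegkhimi is wrong: it uses subjunctive instead of imperative for mood.
(C) gokhimi is wrong: it uses passive instead of reflexive for voice.
(A) esokhimi is wrong: it uses causative instead of reflexive for voice.

B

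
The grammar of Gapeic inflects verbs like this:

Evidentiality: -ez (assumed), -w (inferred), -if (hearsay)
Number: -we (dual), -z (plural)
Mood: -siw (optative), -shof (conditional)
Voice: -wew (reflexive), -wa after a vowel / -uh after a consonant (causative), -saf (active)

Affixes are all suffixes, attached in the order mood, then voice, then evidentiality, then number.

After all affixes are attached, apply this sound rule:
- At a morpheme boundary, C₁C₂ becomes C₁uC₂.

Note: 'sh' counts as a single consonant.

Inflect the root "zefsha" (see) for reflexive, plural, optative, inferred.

zefshasiwuwewuwuz

Attach mood optative -siw → zefshasiw.
Attach voice reflexive -wew → zefshasiwwew.
Attach evidentiality inferred -w → zefshasiwweww.
Attach number plural -z → zefshasiwwewwz.
Apply epenthesis: zefshasiwwewwz → zefshasiwuwewuwuz.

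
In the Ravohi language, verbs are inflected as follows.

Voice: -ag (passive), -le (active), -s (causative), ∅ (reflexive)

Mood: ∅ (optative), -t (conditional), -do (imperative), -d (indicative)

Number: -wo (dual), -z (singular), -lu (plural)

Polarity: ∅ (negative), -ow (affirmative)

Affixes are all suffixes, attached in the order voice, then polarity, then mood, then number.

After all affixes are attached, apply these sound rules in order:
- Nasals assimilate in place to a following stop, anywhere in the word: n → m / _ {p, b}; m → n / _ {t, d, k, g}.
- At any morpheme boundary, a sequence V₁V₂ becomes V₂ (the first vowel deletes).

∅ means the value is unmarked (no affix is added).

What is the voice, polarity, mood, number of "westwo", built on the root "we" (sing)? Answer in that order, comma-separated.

causative, negative, conditional, dual

Segment: we-s-t-wo.
voice: -s → causative.
polarity: ∅ → negative.
mood: -t → conditional.
number: -wo → dual.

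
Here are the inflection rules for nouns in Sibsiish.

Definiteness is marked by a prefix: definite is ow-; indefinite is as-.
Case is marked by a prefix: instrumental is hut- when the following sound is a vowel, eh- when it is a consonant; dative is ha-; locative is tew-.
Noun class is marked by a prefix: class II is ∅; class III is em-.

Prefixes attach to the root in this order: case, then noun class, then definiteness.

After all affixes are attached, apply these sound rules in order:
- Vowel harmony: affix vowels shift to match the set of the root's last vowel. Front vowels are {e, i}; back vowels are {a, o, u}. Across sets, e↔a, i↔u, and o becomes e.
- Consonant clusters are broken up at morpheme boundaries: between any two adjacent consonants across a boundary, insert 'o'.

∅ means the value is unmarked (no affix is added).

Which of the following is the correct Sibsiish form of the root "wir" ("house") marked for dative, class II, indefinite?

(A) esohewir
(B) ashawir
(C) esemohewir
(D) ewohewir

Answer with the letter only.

Attach case dative ha- → hawir.
noun class = class II: zero marking, form stays hawir.
Attach definiteness indefinite as- → ashawir.
Apply vowel harmony: ashawir → eshewir.
Apply epenthesis: eshewir → esohewir.
So the correct form is esohewir, option (A).
(B) ashawir is wrong: it fails to apply the sound rule(s).
(C) esemohewir is wrong: it uses class III instead of class II for noun class.
(D) ewohewir is wrong: it uses definite instead of indefinite for definiteness.

A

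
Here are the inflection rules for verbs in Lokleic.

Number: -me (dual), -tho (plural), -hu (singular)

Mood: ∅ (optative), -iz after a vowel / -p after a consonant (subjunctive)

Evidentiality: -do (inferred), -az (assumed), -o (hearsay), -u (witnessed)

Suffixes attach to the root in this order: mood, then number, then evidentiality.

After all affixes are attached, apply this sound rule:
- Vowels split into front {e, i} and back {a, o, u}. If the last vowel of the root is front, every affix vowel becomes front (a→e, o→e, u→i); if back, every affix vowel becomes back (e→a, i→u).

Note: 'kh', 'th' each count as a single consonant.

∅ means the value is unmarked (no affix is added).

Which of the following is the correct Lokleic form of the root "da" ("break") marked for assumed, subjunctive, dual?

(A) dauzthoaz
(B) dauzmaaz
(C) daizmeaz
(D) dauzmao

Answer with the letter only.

B

Attach mood subjunctive -iz (after vowel 'a') → daiz.
Attach number dual -me → daizme.
Attach evidentiality assumed -az → daizmeaz.
Apply vowel harmony: daizmeaz → dauzmaaz.
So the correct form is dauzmaaz, option (B).
(A) dauzthoaz is wrong: it uses plural instead of dual for number.
(C) daizmeaz is wrong: it fails to apply the sound rule(s).
(D) dauzmao is wrong: it uses hearsay instead of assumed for evidentiality.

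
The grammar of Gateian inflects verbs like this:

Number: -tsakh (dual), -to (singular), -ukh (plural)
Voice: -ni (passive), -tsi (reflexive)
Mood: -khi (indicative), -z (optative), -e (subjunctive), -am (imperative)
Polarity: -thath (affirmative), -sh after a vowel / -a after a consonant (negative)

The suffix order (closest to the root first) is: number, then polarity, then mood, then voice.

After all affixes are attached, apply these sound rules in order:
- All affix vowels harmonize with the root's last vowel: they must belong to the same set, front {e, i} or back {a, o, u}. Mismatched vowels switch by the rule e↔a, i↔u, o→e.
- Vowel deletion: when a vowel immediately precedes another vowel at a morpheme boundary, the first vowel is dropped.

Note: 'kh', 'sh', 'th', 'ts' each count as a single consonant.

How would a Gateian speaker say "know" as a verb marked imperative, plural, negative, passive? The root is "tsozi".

Attach number plural -ukh → tsoziukh.
Attach polarity negative -a (after consonant 'kh') → tsoziukha.
Attach mood imperative -am → tsoziukhaam.
Attach voice passive -ni → tsoziukhaamni.
Apply vowel harmony: tsoziukhaamni → tsoziikheemni.
Apply vowel deletion: tsoziikheemni → tsozikhemni.

tsozikhemni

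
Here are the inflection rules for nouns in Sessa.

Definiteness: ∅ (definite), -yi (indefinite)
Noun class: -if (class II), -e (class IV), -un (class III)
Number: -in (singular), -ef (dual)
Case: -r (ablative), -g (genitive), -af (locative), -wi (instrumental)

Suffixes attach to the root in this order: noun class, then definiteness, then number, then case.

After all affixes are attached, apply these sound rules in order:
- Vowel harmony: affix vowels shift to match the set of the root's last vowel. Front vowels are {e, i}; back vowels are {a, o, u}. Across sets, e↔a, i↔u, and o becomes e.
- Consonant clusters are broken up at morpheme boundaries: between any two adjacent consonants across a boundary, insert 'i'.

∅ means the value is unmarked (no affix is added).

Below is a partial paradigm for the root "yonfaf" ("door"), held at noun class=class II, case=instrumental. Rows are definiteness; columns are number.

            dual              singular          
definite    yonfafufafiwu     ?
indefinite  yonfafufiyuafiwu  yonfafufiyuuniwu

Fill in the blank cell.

yonfafufuniwu

Attach noun class class II -if → yonfafif.
definiteness = definite: zero marking, form stays yonfafif.
Attach number singular -in → yonfafifin.
Attach case instrumental -wi → yonfafifinwi.
Apply vowel harmony: yonfafifinwi → yonfafufunwu.
Apply epenthesis: yonfafufunwu → yonfafufuniwu.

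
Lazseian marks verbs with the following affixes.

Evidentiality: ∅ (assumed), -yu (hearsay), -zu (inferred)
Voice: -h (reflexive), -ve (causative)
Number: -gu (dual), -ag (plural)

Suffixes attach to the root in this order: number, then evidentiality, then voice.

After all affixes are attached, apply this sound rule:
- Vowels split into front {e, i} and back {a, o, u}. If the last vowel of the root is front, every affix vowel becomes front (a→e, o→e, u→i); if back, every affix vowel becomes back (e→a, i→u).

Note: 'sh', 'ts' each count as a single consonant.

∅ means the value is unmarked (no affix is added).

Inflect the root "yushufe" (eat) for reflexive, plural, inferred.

yushufeegzih

Attach number plural -ag → yushufeag.
Attach evidentiality inferred -zu → yushufeagzu.
Attach voice reflexive -h → yushufeagzuh.
Apply vowel harmony: yushufeagzuh → yushufeegzih.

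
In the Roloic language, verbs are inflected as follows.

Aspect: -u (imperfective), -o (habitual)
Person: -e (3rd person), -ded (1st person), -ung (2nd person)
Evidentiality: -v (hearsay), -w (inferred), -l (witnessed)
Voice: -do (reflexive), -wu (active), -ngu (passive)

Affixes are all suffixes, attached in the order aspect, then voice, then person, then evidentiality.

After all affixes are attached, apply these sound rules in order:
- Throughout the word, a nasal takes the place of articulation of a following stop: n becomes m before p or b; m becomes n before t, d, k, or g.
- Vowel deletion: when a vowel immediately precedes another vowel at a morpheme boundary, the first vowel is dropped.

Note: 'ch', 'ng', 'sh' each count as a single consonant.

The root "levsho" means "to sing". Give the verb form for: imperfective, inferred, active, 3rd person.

Attach aspect imperfective -u → levshou.
Attach voice active -wu → levshouwu.
Attach person 3rd person -e → levshouwue.
Attach evidentiality inferred -w → levshouwuew.
Nasal assimilation: no change.
Apply vowel deletion: levshouwuew → levshuwew.

levshuwew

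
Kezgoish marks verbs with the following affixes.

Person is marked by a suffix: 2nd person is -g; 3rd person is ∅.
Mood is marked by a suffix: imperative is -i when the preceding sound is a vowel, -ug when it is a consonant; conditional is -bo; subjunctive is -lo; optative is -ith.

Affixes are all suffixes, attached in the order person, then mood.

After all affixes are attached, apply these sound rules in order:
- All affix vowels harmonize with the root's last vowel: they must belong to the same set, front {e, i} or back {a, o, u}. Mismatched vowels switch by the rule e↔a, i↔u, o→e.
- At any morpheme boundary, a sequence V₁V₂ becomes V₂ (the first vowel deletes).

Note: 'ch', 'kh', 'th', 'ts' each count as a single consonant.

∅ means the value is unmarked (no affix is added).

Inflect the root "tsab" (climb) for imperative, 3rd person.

person = 3rd person: zero marking, form stays tsab.
Attach mood imperative -ug (after consonant 'b') → tsabug.
Vowel harmony: no change.
Vowel deletion: no change.

tsabug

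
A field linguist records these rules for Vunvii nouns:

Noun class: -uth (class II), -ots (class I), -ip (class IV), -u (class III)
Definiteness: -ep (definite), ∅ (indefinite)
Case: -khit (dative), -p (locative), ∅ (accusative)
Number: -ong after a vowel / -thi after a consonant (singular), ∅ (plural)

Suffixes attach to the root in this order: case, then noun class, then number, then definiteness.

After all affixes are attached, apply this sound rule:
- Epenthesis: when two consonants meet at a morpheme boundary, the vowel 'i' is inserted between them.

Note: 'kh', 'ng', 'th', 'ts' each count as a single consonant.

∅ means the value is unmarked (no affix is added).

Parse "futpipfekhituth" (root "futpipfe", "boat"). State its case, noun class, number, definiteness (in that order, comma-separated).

dative, class II, plural, indefinite

Segment: futpipfe-khit-uth.
case: -khit → dative.
noun class: -uth → class II.
number: ∅ → plural.
definiteness: ∅ → indefinite.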